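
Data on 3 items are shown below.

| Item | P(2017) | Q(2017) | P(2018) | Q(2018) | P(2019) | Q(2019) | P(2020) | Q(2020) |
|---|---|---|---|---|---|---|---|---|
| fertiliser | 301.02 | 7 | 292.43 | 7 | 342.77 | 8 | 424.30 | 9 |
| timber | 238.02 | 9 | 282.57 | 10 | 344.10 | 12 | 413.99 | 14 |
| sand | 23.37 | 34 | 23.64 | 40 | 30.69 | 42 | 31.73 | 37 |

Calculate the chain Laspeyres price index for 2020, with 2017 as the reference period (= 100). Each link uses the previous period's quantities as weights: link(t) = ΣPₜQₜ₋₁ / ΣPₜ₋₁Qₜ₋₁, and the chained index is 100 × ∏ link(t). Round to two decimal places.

154.34

Link 2017→2018:
ΣP(2018)Q(2017) = 292.43×7 + 282.57×9 + 23.64×34 = 2047.01 + 2543.13 + 803.76 = 5393.9
ΣP(2017)Q(2017) = 301.02×7 + 238.02×9 + 23.37×34 = 2107.14 + 2142.18 + 794.58 = 5043.9
link = 5393.9/5043.9 = 1.069391
Link 2018→2019:
ΣP(2019)Q(2018) = 342.77×7 + 344.10×10 + 30.69×40 = 2399.39 + 3441 + 1227.6 = 7067.99
ΣP(2018)Q(2018) = 292.43×7 + 282.57×10 + 23.64×40 = 2047.01 + 2825.7 + 945.6 = 5818.31
link = 7067.99/5818.31 = 1.214784
Link 2019→2020:
ΣP(2020)Q(2019) = 424.30×8 + 413.99×12 + 31.73×42 = 3394.4 + 4967.88 + 1332.66 = 9694.94
ΣP(2019)Q(2019) = 342.77×8 + 344.10×12 + 30.69×42 = 2742.16 + 4129.2 + 1288.98 = 8160.34
link = 9694.94/8160.34 = 1.188056
Chained index = 100 × 1.069391 × 1.214784 × 1.188056 = 154.3378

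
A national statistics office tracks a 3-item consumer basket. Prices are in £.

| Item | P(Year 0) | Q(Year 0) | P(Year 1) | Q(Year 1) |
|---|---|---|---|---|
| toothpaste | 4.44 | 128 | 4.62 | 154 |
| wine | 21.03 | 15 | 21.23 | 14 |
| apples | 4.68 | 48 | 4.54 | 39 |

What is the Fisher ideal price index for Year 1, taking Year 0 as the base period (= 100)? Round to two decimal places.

101.95

Laspeyres component (base-period weights):
ΣP(Year 1)Q(Year 0) = 4.62×128 + 21.23×15 + 4.54×48 = 591.36 + 318.45 + 217.92 = 1127.73
ΣP(Year 0)Q(Year 0) = 4.44×128 + 21.03×15 + 4.68×48 = 568.32 + 315.45 + 224.64 = 1108.41
L = 1127.73 / 1108.41 × 100 = 101.7430
Paasche component (current-period weights):
ΣP(Year 1)Q(Year 1) = 4.62×154 + 21.23×14 + 4.54×39 = 711.48 + 297.22 + 177.06 = 1185.76
ΣP(Year 0)Q(Year 1) = 4.44×154 + 21.03×14 + 4.68×39 = 683.76 + 294.42 + 182.52 = 1160.7
P = 1185.76 / 1160.7 × 100 = 102.1590
Fisher = √(L × P) = √(101.7430 × 102.1590) = 101.9508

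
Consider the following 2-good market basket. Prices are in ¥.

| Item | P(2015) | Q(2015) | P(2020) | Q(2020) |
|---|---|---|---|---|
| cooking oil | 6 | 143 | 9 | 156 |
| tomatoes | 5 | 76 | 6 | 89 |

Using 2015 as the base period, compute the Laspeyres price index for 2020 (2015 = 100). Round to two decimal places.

Laspeyres price index uses base-period quantities as weights.
ΣP(2020)·Q(2015) = 9×143 + 6×76 = 1287 + 456 = 1743
ΣP(2015)·Q(2015) = 6×143 + 5×76 = 858 + 380 = 1238
Index = 1743 / 1238 × 100 = 140.7916

140.79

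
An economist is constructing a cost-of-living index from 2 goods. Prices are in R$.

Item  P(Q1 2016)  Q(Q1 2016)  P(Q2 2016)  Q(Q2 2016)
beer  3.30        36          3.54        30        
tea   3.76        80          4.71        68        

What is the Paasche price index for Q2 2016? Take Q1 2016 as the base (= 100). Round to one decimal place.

Paasche price index uses current-period quantities as weights.
ΣP(Q2 2016)·Q(Q2 2016) = 3.54×30 + 4.71×68 = 106.2 + 320.28 = 426.48
ΣP(Q1 2016)·Q(Q2 2016) = 3.30×30 + 3.76×68 = 99 + 255.68 = 354.68
Index = 426.48 / 354.68 × 100 = 120.2436

120.2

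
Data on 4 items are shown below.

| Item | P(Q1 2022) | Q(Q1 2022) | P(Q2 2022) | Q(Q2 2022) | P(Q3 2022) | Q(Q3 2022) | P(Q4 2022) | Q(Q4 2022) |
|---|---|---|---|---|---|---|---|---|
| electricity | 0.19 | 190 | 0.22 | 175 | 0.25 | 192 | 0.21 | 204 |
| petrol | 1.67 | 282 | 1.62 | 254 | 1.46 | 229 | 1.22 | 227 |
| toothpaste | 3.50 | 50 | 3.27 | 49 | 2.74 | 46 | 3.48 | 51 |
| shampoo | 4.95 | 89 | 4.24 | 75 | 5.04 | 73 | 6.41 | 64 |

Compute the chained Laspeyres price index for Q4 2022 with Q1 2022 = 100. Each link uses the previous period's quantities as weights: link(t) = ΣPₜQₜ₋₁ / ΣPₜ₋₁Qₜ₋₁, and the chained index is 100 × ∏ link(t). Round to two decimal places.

Link Q1 2022→Q2 2022:
ΣP(Q2 2022)Q(Q1 2022) = 0.22×190 + 1.62×282 + 3.27×50 + 4.24×89 = 41.8 + 456.84 + 163.5 + 377.36 = 1039.5
ΣP(Q1 2022)Q(Q1 2022) = 0.19×190 + 1.67×282 + 3.50×50 + 4.95×89 = 36.1 + 470.94 + 175 + 440.55 = 1122.59
link = 1039.5/1122.59 = 0.925984
Link Q2 2022→Q3 2022:
ΣP(Q3 2022)Q(Q2 2022) = 0.25×175 + 1.46×254 + 2.74×49 + 5.04×75 = 43.75 + 370.84 + 134.26 + 378 = 926.85
ΣP(Q2 2022)Q(Q2 2022) = 0.22×175 + 1.62×254 + 3.27×49 + 4.24×75 = 38.5 + 411.48 + 160.23 + 318 = 928.21
link = 926.85/928.21 = 0.998535
Link Q3 2022→Q4 2022:
ΣP(Q4 2022)Q(Q3 2022) = 0.21×192 + 1.22×229 + 3.48×46 + 6.41×73 = 40.32 + 279.38 + 160.08 + 467.93 = 947.71
ΣP(Q3 2022)Q(Q3 2022) = 0.25×192 + 1.46×229 + 2.74×46 + 5.04×73 = 48 + 334.34 + 126.04 + 367.92 = 876.3
link = 947.71/876.3 = 1.081490
Chained index = 100 × 0.925984 × 0.998535 × 1.081490 = 99.9975

100.00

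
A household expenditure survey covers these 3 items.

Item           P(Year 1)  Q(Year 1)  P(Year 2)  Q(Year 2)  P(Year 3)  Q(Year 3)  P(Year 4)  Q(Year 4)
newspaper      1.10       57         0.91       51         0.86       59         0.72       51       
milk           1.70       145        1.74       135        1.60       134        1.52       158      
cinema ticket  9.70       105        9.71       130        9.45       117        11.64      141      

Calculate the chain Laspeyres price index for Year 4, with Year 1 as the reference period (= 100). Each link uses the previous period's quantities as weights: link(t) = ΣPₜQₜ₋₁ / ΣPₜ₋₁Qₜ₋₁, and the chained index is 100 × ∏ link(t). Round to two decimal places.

112.77

Link Year 1→Year 2:
ΣP(Year 2)Q(Year 1) = 0.91×57 + 1.74×145 + 9.71×105 = 51.87 + 252.3 + 1019.55 = 1323.72
ΣP(Year 1)Q(Year 1) = 1.10×57 + 1.70×145 + 9.70×105 = 62.7 + 246.5 + 1018.5 = 1327.7
link = 1323.72/1327.7 = 0.997002
Link Year 2→Year 3:
ΣP(Year 3)Q(Year 2) = 0.86×51 + 1.60×135 + 9.45×130 = 43.86 + 216 + 1228.5 = 1488.36
ΣP(Year 2)Q(Year 2) = 0.91×51 + 1.74×135 + 9.71×130 = 46.41 + 234.9 + 1262.3 = 1543.61
link = 1488.36/1543.61 = 0.964207
Link Year 3→Year 4:
ΣP(Year 4)Q(Year 3) = 0.72×59 + 1.52×134 + 11.64×117 = 42.48 + 203.68 + 1361.88 = 1608.04
ΣP(Year 3)Q(Year 3) = 0.86×59 + 1.60×134 + 9.45×117 = 50.74 + 214.4 + 1105.65 = 1370.79
link = 1608.04/1370.79 = 1.173075
Chained index = 100 × 0.997002 × 0.964207 × 1.173075 = 112.7697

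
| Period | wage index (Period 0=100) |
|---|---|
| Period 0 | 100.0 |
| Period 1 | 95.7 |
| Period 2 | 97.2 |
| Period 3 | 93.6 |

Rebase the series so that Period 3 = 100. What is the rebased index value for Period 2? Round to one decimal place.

103.8

Rebased(Period 2) = 97.2 / 93.6 × 100 = 103.8462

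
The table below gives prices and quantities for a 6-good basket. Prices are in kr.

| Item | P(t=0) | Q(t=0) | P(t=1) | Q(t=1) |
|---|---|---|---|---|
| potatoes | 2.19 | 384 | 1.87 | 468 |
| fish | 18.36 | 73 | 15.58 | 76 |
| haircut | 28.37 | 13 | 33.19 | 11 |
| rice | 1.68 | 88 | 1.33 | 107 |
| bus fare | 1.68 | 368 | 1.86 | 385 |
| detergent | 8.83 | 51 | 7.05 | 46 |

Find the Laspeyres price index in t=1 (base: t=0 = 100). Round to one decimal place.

Laspeyres price index uses base-period quantities as weights.
ΣP(t=1)·Q(t=0) = 1.87×384 + 15.58×73 + 33.19×13 + 1.33×88 + 1.86×368 + 7.05×51 = 718.08 + 1137.34 + 431.47 + 117.04 + 684.48 + 359.55 = 3447.96
ΣP(t=0)·Q(t=0) = 2.19×384 + 18.36×73 + 28.37×13 + 1.68×88 + 1.68×368 + 8.83×51 = 840.96 + 1340.28 + 368.81 + 147.84 + 618.24 + 450.33 = 3766.46
Index = 3447.96 / 3766.46 × 100 = 91.5438

91.5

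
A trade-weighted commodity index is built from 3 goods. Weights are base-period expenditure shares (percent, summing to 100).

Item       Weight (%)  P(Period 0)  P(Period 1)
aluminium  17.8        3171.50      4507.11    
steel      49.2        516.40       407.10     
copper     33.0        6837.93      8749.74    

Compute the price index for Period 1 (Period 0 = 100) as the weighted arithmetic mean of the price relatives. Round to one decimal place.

106.3

aluminium: 17.8 × (4507.11/3171.50) = 17.8 × 1.421129 = 25.2961
steel: 49.2 × (407.10/516.40) = 49.2 × 0.788342 = 38.7864
copper: 33.0 × (8749.74/6837.93) = 33.0 × 1.279589 = 42.2264
Index = Σ wᵢ·(p₁ᵢ/p₀ᵢ) = 25.2961 + 38.7864 + 42.2264 = 106.3090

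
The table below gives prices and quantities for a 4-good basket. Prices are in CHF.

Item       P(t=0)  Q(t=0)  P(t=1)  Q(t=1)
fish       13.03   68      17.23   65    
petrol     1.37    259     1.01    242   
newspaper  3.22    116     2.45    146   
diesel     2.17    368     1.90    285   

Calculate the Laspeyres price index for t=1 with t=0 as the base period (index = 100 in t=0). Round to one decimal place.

100.2

Laspeyres price index uses base-period quantities as weights.
ΣP(t=1)·Q(t=0) = 17.23×68 + 1.01×259 + 2.45×116 + 1.90×368 = 1171.64 + 261.59 + 284.2 + 699.2 = 2416.63
ΣP(t=0)·Q(t=0) = 13.03×68 + 1.37×259 + 3.22×116 + 2.17×368 = 886.04 + 354.83 + 373.52 + 798.56 = 2412.95
Index = 2416.63 / 2412.95 × 100 = 100.1525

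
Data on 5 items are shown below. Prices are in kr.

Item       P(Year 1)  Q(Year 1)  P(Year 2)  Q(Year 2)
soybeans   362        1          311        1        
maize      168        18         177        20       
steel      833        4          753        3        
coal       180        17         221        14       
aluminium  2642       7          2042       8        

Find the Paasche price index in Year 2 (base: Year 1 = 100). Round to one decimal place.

85.5

Paasche price index uses current-period quantities as weights.
ΣP(Year 2)·Q(Year 2) = 311×1 + 177×20 + 753×3 + 221×14 + 2042×8 = 311 + 3540 + 2259 + 3094 + 16336 = 25540
ΣP(Year 1)·Q(Year 2) = 362×1 + 168×20 + 833×3 + 180×14 + 2642×8 = 362 + 3360 + 2499 + 2520 + 21136 = 29877
Index = 25540 / 29877 × 100 = 85.4838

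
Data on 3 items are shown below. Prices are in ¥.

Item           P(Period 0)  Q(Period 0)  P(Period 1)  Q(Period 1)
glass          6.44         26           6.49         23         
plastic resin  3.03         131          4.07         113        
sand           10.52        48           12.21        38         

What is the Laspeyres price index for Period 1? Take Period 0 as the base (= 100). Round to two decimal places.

Laspeyres price index uses base-period quantities as weights.
ΣP(Period 1)·Q(Period 0) = 6.49×26 + 4.07×131 + 12.21×48 = 168.74 + 533.17 + 586.08 = 1287.99
ΣP(Period 0)·Q(Period 0) = 6.44×26 + 3.03×131 + 10.52×48 = 167.44 + 396.93 + 504.96 = 1069.33
Index = 1287.99 / 1069.33 × 100 = 120.4483

120.45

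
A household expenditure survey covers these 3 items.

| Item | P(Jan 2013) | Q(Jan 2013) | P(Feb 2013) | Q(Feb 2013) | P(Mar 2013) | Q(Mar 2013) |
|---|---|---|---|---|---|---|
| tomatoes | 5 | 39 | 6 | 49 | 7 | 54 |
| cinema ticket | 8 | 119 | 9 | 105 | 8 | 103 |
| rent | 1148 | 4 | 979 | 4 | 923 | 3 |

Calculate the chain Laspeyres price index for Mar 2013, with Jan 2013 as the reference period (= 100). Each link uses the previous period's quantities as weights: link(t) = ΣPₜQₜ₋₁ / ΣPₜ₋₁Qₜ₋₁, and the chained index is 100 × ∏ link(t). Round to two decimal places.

Link Jan 2013→Feb 2013:
ΣP(Feb 2013)Q(Jan 2013) = 6×39 + 9×119 + 979×4 = 234 + 1071 + 3916 = 5221
ΣP(Jan 2013)Q(Jan 2013) = 5×39 + 8×119 + 1148×4 = 195 + 952 + 4592 = 5739
link = 5221/5739 = 0.909740
Link Feb 2013→Mar 2013:
ΣP(Mar 2013)Q(Feb 2013) = 7×49 + 8×105 + 923×4 = 343 + 840 + 3692 = 4875
ΣP(Feb 2013)Q(Feb 2013) = 6×49 + 9×105 + 979×4 = 294 + 945 + 3916 = 5155
link = 4875/5155 = 0.945684
Chained index = 100 × 0.909740 × 0.945684 = 86.0327

86.03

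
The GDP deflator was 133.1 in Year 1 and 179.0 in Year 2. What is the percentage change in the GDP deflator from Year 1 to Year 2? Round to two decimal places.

Change = (179.0 − 133.1) / 133.1 × 100
       = 45.9 / 133.1 × 100 = 34.4853%

34.49%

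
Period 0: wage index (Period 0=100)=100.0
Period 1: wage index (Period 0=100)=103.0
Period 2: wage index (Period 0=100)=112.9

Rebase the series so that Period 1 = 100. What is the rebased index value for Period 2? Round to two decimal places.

109.61

Rebased(Period 2) = 112.9 / 103.0 × 100 = 109.6117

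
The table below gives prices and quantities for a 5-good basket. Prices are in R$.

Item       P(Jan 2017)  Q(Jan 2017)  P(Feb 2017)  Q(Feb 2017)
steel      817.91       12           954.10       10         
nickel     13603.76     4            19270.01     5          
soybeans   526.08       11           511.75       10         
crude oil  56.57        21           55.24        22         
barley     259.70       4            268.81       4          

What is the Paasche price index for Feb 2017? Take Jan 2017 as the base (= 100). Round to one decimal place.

135.3

Paasche price index uses current-period quantities as weights.
ΣP(Feb 2017)·Q(Feb 2017) = 954.10×10 + 19270.01×5 + 511.75×10 + 55.24×22 + 268.81×4 = 9541 + 96350.05 + 5117.5 + 1215.28 + 1075.24 = 113299.07
ΣP(Jan 2017)·Q(Feb 2017) = 817.91×10 + 13603.76×5 + 526.08×10 + 56.57×22 + 259.70×4 = 8179.1 + 68018.8 + 5260.8 + 1244.54 + 1038.8 = 83742.04
Index = 113299.07 / 83742.04 × 100 = 135.2953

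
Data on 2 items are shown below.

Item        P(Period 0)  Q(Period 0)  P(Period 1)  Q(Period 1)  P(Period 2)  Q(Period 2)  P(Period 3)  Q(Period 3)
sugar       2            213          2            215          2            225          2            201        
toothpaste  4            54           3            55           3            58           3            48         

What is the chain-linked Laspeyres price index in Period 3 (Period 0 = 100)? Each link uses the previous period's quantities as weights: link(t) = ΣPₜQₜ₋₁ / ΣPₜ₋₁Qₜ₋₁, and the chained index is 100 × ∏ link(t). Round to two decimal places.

91.59

Link Period 0→Period 1:
ΣP(Period 1)Q(Period 0) = 2×213 + 3×54 = 426 + 162 = 588
ΣP(Period 0)Q(Period 0) = 2×213 + 4×54 = 426 + 216 = 642
link = 588/642 = 0.915888
Link Period 1→Period 2:
ΣP(Period 2)Q(Period 1) = 2×215 + 3×55 = 430 + 165 = 595
ΣP(Period 1)Q(Period 1) = 2×215 + 3×55 = 430 + 165 = 595
link = 595/595 = 1.000000
Link Period 2→Period 3:
ΣP(Period 3)Q(Period 2) = 2×225 + 3×58 = 450 + 174 = 624
ΣP(Period 2)Q(Period 2) = 2×225 + 3×58 = 450 + 174 = 624
link = 624/624 = 1.000000
Chained index = 100 × 0.915888 × 1.000000 × 1.000000 = 91.5888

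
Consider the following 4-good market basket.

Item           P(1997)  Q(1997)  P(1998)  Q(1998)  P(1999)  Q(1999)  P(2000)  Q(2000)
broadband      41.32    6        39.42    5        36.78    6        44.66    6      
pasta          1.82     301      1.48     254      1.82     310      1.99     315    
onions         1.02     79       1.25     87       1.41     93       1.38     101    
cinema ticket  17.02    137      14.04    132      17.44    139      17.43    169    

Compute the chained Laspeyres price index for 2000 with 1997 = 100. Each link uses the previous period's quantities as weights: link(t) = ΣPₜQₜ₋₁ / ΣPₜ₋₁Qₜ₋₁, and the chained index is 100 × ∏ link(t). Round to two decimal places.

105.04

Link 1997→1998:
ΣP(1998)Q(1997) = 39.42×6 + 1.48×301 + 1.25×79 + 14.04×137 = 236.52 + 445.48 + 98.75 + 1923.48 = 2704.23
ΣP(1997)Q(1997) = 41.32×6 + 1.82×301 + 1.02×79 + 17.02×137 = 247.92 + 547.82 + 80.58 + 2331.74 = 3208.06
link = 2704.23/3208.06 = 0.842949
Link 1998→1999:
ΣP(1999)Q(1998) = 36.78×5 + 1.82×254 + 1.41×87 + 17.44×132 = 183.9 + 462.28 + 122.67 + 2302.08 = 3070.93
ΣP(1998)Q(1998) = 39.42×5 + 1.48×254 + 1.25×87 + 14.04×132 = 197.1 + 375.92 + 108.75 + 1853.28 = 2535.05
link = 3070.93/2535.05 = 1.211388
Link 1999→2000:
ΣP(2000)Q(1999) = 44.66×6 + 1.99×310 + 1.38×93 + 17.43×139 = 267.96 + 616.9 + 128.34 + 2422.77 = 3435.97
ΣP(1999)Q(1999) = 36.78×6 + 1.82×310 + 1.41×93 + 17.44×139 = 220.68 + 564.2 + 131.13 + 2424.16 = 3340.17
link = 3435.97/3340.17 = 1.028681
Chained index = 100 × 0.842949 × 1.211388 × 1.028681 = 105.0426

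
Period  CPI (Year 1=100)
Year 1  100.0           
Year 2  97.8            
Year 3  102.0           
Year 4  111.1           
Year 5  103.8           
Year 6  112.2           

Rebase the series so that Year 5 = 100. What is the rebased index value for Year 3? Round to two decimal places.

98.27

Rebased(Year 3) = 102.0 / 103.8 × 100 = 98.2659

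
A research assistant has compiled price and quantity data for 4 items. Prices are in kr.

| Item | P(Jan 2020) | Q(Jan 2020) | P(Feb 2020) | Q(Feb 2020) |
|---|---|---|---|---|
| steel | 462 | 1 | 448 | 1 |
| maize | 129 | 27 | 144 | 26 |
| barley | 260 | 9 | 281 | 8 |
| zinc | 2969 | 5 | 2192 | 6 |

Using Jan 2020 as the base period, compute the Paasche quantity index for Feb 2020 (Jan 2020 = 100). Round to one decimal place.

Paasche quantity index uses current-period prices as weights.
ΣP(Feb 2020)·Q(Feb 2020) = 448×1 + 144×26 + 281×8 + 2192×6 = 448 + 3744 + 2248 + 13152 = 19592
ΣP(Feb 2020)·Q(Jan 2020) = 448×1 + 144×27 + 281×9 + 2192×5 = 448 + 3888 + 2529 + 10960 = 17825
Index = 19592 / 17825 × 100 = 109.9130

109.9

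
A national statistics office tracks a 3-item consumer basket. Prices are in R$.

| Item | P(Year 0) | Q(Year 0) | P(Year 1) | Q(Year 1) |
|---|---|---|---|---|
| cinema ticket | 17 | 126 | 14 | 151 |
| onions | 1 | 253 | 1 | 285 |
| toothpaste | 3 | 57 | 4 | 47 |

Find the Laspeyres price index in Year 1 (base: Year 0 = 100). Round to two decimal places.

Laspeyres price index uses base-period quantities as weights.
ΣP(Year 1)·Q(Year 0) = 14×126 + 1×253 + 4×57 = 1764 + 253 + 228 = 2245
ΣP(Year 0)·Q(Year 0) = 17×126 + 1×253 + 3×57 = 2142 + 253 + 171 = 2566
Index = 2245 / 2566 × 100 = 87.4903

87.49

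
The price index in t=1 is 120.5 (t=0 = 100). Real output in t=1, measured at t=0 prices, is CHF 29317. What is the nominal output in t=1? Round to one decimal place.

Nominal = Real × (Index/100) = 29317 × (120.5/100)
        = 29317 × 1.205 = 35326.9850

35327.0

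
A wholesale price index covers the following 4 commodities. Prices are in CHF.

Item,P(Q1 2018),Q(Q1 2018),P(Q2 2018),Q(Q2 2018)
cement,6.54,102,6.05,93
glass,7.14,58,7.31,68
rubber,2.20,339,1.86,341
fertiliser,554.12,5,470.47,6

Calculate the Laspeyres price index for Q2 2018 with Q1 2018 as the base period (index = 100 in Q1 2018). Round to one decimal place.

Laspeyres price index uses base-period quantities as weights.
ΣP(Q2 2018)·Q(Q1 2018) = 6.05×102 + 7.31×58 + 1.86×339 + 470.47×5 = 617.1 + 423.98 + 630.54 + 2352.35 = 4023.97
ΣP(Q1 2018)·Q(Q1 2018) = 6.54×102 + 7.14×58 + 2.20×339 + 554.12×5 = 667.08 + 414.12 + 745.8 + 2770.6 = 4597.6
Index = 4023.97 / 4597.6 × 100 = 87.5233

87.5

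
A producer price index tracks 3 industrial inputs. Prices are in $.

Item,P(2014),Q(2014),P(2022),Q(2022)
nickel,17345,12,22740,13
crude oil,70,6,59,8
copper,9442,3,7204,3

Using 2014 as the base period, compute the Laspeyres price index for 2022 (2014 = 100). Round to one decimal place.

124.5

Laspeyres price index uses base-period quantities as weights.
ΣP(2022)·Q(2014) = 22740×12 + 59×6 + 7204×3 = 272880 + 354 + 21612 = 294846
ΣP(2014)·Q(2014) = 17345×12 + 70×6 + 9442×3 = 208140 + 420 + 28326 = 236886
Index = 294846 / 236886 × 100 = 124.4675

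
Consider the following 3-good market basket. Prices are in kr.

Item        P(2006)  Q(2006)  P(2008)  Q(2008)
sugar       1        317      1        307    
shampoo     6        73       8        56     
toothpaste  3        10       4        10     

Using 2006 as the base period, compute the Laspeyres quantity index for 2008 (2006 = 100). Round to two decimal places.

85.73

Laspeyres quantity index uses base-period prices as weights.
ΣP(2006)·Q(2008) = 1×307 + 6×56 + 3×10 = 307 + 336 + 30 = 673
ΣP(2006)·Q(2006) = 1×317 + 6×73 + 3×10 = 317 + 438 + 30 = 785
Index = 673 / 785 × 100 = 85.7325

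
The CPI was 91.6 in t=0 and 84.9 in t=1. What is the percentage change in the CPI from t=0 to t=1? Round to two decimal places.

Change = (84.9 − 91.6) / 91.6 × 100
       = -6.7 / 91.6 × 100 = -7.3144%

-7.31%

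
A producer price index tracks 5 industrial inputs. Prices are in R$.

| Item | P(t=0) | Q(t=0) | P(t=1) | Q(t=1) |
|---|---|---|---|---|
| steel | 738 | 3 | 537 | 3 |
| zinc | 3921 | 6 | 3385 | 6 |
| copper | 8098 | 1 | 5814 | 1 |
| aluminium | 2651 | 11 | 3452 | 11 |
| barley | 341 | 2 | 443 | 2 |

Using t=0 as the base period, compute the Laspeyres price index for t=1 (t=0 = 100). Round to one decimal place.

Laspeyres price index uses base-period quantities as weights.
ΣP(t=1)·Q(t=0) = 537×3 + 3385×6 + 5814×1 + 3452×11 + 443×2 = 1611 + 20310 + 5814 + 37972 + 886 = 66593
ΣP(t=0)·Q(t=0) = 738×3 + 3921×6 + 8098×1 + 2651×11 + 341×2 = 2214 + 23526 + 8098 + 29161 + 682 = 63681
Index = 66593 / 63681 × 100 = 104.5728

104.6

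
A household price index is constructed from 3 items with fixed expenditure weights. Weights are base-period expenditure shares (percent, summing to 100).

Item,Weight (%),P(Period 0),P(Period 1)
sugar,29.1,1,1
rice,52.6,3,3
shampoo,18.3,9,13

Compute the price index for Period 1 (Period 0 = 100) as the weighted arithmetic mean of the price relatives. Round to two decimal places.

sugar: 29.1 × (1/1) = 29.1 × 1.000000 = 29.1000
rice: 52.6 × (3/3) = 52.6 × 1.000000 = 52.6000
shampoo: 18.3 × (13/9) = 18.3 × 1.444444 = 26.4333
Index = Σ wᵢ·(p₁ᵢ/p₀ᵢ) = 29.1000 + 52.6000 + 26.4333 = 108.1333

108.13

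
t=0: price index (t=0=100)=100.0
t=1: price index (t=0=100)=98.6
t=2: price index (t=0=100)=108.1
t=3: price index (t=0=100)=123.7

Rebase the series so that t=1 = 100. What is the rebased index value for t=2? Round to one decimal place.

109.6

Rebased(t=2) = 108.1 / 98.6 × 100 = 109.6349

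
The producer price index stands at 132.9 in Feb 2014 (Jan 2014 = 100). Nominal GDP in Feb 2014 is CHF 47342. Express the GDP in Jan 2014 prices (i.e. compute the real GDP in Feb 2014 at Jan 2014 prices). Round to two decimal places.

Real = Nominal ÷ (Index/100) = 47342 ÷ (132.9/100)
     = 47342 ÷ 1.329 = 35622.2724

35622.27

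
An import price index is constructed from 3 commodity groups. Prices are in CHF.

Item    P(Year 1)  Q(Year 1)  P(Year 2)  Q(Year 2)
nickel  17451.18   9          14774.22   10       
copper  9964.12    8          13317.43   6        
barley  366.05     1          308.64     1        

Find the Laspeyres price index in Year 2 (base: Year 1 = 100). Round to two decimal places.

101.13

Laspeyres price index uses base-period quantities as weights.
ΣP(Year 2)·Q(Year 1) = 14774.22×9 + 13317.43×8 + 308.64×1 = 132967.98 + 106539.44 + 308.64 = 239816.06
ΣP(Year 1)·Q(Year 1) = 17451.18×9 + 9964.12×8 + 366.05×1 = 157060.62 + 79712.96 + 366.05 = 237139.63
Index = 239816.06 / 237139.63 × 100 = 101.1286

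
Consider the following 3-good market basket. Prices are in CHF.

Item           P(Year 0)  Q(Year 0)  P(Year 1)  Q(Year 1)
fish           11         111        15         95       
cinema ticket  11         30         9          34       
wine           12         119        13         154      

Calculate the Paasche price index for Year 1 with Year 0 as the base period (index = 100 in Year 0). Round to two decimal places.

Paasche price index uses current-period quantities as weights.
ΣP(Year 1)·Q(Year 1) = 15×95 + 9×34 + 13×154 = 1425 + 306 + 2002 = 3733
ΣP(Year 0)·Q(Year 1) = 11×95 + 11×34 + 12×154 = 1045 + 374 + 1848 = 3267
Index = 3733 / 3267 × 100 = 114.2639

114.26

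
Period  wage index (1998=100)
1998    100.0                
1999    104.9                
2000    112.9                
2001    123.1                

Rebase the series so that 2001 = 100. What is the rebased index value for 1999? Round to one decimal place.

85.2

Rebased(1999) = 104.9 / 123.1 × 100 = 85.2153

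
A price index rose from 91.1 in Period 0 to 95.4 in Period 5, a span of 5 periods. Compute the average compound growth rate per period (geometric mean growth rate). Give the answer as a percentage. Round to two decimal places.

Growth factor = (95.4/91.1)^(1/5) = (1.047201)^(1/5) = 1.009267
Growth rate = 1.009267 − 1 = 0.009267 = 0.9267%

0.93%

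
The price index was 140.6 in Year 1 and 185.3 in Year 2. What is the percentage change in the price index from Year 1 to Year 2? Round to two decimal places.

Change = (185.3 − 140.6) / 140.6 × 100
       = 44.7 / 140.6 × 100 = 31.7923%

31.79%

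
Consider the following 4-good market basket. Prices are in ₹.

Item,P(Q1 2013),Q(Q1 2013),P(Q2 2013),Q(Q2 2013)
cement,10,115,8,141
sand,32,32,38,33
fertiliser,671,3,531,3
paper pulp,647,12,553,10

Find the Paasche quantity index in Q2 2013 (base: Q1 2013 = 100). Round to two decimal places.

91.70

Paasche quantity index uses current-period prices as weights.
ΣP(Q2 2013)·Q(Q2 2013) = 8×141 + 38×33 + 531×3 + 553×10 = 1128 + 1254 + 1593 + 5530 = 9505
ΣP(Q2 2013)·Q(Q1 2013) = 8×115 + 38×32 + 531×3 + 553×12 = 920 + 1216 + 1593 + 6636 = 10365
Index = 9505 / 10365 × 100 = 91.7028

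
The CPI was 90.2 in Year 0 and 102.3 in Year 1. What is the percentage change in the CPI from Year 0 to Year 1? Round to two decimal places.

13.41%

Change = (102.3 − 90.2) / 90.2 × 100
       = 12.1 / 90.2 × 100 = 13.4146%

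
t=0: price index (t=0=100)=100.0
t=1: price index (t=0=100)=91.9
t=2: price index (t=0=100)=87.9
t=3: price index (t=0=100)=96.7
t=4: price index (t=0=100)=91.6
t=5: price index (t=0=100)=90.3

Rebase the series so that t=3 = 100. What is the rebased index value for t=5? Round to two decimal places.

93.38

Rebased(t=5) = 90.3 / 96.7 × 100 = 93.3816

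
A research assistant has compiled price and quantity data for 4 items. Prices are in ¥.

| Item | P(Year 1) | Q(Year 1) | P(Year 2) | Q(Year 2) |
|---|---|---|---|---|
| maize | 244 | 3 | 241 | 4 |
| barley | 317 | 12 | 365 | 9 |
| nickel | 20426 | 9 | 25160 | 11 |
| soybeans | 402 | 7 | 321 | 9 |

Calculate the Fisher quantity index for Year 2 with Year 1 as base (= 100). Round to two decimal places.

121.43

Laspeyres component (base-period weights):
ΣP(Year 1)Q(Year 2) = 244×4 + 317×9 + 20426×11 + 402×9 = 976 + 2853 + 224686 + 3618 = 232133
ΣP(Year 1)Q(Year 1) = 244×3 + 317×12 + 20426×9 + 402×7 = 732 + 3804 + 183834 + 2814 = 191184
L = 232133 / 191184 × 100 = 121.4186
Paasche component (current-period weights):
ΣP(Year 2)Q(Year 2) = 241×4 + 365×9 + 25160×11 + 321×9 = 964 + 3285 + 276760 + 2889 = 283898
ΣP(Year 2)Q(Year 1) = 241×3 + 365×12 + 25160×9 + 321×7 = 723 + 4380 + 226440 + 2247 = 233790
P = 283898 / 233790 × 100 = 121.4329
Fisher = √(L × P) = √(121.4186 × 121.4329) = 121.4258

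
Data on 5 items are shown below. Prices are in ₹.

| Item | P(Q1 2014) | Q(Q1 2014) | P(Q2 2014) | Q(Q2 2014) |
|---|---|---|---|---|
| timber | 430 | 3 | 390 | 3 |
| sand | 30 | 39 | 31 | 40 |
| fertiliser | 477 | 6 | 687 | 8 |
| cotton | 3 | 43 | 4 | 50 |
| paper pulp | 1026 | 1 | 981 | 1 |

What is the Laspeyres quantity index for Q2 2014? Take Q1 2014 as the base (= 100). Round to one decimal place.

Laspeyres quantity index uses base-period prices as weights.
ΣP(Q1 2014)·Q(Q2 2014) = 430×3 + 30×40 + 477×8 + 3×50 + 1026×1 = 1290 + 1200 + 3816 + 150 + 1026 = 7482
ΣP(Q1 2014)·Q(Q1 2014) = 430×3 + 30×39 + 477×6 + 3×43 + 1026×1 = 1290 + 1170 + 2862 + 129 + 1026 = 6477
Index = 7482 / 6477 × 100 = 115.5164

115.5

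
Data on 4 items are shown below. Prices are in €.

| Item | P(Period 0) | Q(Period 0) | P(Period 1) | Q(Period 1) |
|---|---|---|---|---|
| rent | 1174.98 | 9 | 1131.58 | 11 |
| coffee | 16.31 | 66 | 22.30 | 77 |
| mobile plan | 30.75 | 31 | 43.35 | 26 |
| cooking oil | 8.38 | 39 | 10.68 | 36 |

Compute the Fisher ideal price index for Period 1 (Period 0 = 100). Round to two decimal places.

Laspeyres component (base-period weights):
ΣP(Period 1)Q(Period 0) = 1131.58×9 + 22.30×66 + 43.35×31 + 10.68×39 = 10184.22 + 1471.8 + 1343.85 + 416.52 = 13416.39
ΣP(Period 0)Q(Period 0) = 1174.98×9 + 16.31×66 + 30.75×31 + 8.38×39 = 10574.82 + 1076.46 + 953.25 + 326.82 = 12931.35
L = 13416.39 / 12931.35 × 100 = 103.7509
Paasche component (current-period weights):
ΣP(Period 1)Q(Period 1) = 1131.58×11 + 22.30×77 + 43.35×26 + 10.68×36 = 12447.38 + 1717.1 + 1127.1 + 384.48 = 15676.06
ΣP(Period 0)Q(Period 1) = 1174.98×11 + 16.31×77 + 30.75×26 + 8.38×36 = 12924.78 + 1255.87 + 799.5 + 301.68 = 15281.83
P = 15676.06 / 15281.83 × 100 = 102.5797
Fisher = √(L × P) = √(103.7509 × 102.5797) = 103.1636

103.16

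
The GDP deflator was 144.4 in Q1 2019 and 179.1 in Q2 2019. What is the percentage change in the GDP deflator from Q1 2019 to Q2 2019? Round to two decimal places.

Change = (179.1 − 144.4) / 144.4 × 100
       = 34.7 / 144.4 × 100 = 24.0305%

24.03%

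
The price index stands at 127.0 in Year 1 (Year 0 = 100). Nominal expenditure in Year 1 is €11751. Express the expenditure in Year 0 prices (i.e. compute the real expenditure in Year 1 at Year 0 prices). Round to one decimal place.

Real = Nominal ÷ (Index/100) = 11751 ÷ (127.0/100)
     = 11751 ÷ 1.270 = 9252.7559

9252.8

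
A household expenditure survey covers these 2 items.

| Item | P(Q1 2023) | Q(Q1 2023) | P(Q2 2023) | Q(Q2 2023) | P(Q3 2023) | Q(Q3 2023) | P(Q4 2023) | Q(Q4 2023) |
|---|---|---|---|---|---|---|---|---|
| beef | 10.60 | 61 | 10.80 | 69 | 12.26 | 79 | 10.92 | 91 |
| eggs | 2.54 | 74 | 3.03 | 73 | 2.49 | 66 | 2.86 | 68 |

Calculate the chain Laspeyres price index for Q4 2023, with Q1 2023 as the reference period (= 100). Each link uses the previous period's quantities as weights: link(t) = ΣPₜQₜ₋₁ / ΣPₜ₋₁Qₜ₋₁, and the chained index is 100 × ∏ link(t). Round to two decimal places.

104.43

Link Q1 2023→Q2 2023:
ΣP(Q2 2023)Q(Q1 2023) = 10.80×61 + 3.03×74 = 658.8 + 224.22 = 883.02
ΣP(Q1 2023)Q(Q1 2023) = 10.60×61 + 2.54×74 = 646.6 + 187.96 = 834.56
link = 883.02/834.56 = 1.058067
Link Q2 2023→Q3 2023:
ΣP(Q3 2023)Q(Q2 2023) = 12.26×69 + 2.49×73 = 845.94 + 181.77 = 1027.71
ΣP(Q2 2023)Q(Q2 2023) = 10.80×69 + 3.03×73 = 745.2 + 221.19 = 966.39
link = 1027.71/966.39 = 1.063453
Link Q3 2023→Q4 2023:
ΣP(Q4 2023)Q(Q3 2023) = 10.92×79 + 2.86×66 = 862.68 + 188.76 = 1051.44
ΣP(Q3 2023)Q(Q3 2023) = 12.26×79 + 2.49×66 = 968.54 + 164.34 = 1132.88
link = 1051.44/1132.88 = 0.928112
Chained index = 100 × 1.058067 × 1.063453 × 0.928112 = 104.4315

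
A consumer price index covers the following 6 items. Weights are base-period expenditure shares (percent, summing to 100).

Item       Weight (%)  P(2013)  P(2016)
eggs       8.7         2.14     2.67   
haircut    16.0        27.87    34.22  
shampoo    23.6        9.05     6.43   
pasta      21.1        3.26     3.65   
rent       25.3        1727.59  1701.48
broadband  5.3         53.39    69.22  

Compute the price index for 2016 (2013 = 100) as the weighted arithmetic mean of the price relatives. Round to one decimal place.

eggs: 8.7 × (2.67/2.14) = 8.7 × 1.247664 = 10.8547
haircut: 16.0 × (34.22/27.87) = 16.0 × 1.227844 = 19.6455
shampoo: 23.6 × (6.43/9.05) = 23.6 × 0.710497 = 16.7677
pasta: 21.1 × (3.65/3.26) = 21.1 × 1.119632 = 23.6242
rent: 25.3 × (1701.48/1727.59) = 25.3 × 0.984886 = 24.9176
broadband: 5.3 × (69.22/53.39) = 5.3 × 1.296497 = 6.8714
Index = Σ wᵢ·(p₁ᵢ/p₀ᵢ) = 10.8547 + 19.6455 + 16.7677 + 23.6242 + 24.9176 + 6.8714 = 102.6812

102.7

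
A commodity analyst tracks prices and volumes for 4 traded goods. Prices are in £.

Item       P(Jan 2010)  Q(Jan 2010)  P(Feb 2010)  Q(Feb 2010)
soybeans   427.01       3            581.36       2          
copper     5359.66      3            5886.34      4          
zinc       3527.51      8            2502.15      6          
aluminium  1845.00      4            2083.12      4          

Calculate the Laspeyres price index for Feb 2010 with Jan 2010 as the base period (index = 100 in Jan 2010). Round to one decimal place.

90.2

Laspeyres price index uses base-period quantities as weights.
ΣP(Feb 2010)·Q(Jan 2010) = 581.36×3 + 5886.34×3 + 2502.15×8 + 2083.12×4 = 1744.08 + 17659.02 + 20017.2 + 8332.48 = 47752.78
ΣP(Jan 2010)·Q(Jan 2010) = 427.01×3 + 5359.66×3 + 3527.51×8 + 1845.00×4 = 1281.03 + 16078.98 + 28220.08 + 7380 = 52960.09
Index = 47752.78 / 52960.09 × 100 = 90.1675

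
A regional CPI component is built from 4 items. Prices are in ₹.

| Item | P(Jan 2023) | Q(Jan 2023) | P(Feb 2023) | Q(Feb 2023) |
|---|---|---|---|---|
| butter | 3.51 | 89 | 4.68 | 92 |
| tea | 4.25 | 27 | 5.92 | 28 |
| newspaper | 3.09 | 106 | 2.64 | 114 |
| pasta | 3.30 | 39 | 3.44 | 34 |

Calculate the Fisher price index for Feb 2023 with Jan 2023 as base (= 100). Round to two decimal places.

112.01

Laspeyres component (base-period weights):
ΣP(Feb 2023)Q(Jan 2023) = 4.68×89 + 5.92×27 + 2.64×106 + 3.44×39 = 416.52 + 159.84 + 279.84 + 134.16 = 990.36
ΣP(Jan 2023)Q(Jan 2023) = 3.51×89 + 4.25×27 + 3.09×106 + 3.30×39 = 312.39 + 114.75 + 327.54 + 128.7 = 883.38
L = 990.36 / 883.38 × 100 = 112.1103
Paasche component (current-period weights):
ΣP(Feb 2023)Q(Feb 2023) = 4.68×92 + 5.92×28 + 2.64×114 + 3.44×34 = 430.56 + 165.76 + 300.96 + 116.96 = 1014.24
ΣP(Jan 2023)Q(Feb 2023) = 3.51×92 + 4.25×28 + 3.09×114 + 3.30×34 = 322.92 + 119 + 352.26 + 112.2 = 906.38
P = 1014.24 / 906.38 × 100 = 111.9001
Fisher = √(L × P) = √(112.1103 × 111.9001) = 112.0051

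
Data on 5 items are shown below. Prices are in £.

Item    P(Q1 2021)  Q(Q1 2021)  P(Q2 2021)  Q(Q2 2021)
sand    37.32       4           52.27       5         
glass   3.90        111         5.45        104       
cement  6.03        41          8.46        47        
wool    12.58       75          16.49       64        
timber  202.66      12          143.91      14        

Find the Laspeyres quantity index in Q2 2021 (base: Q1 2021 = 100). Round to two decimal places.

Laspeyres quantity index uses base-period prices as weights.
ΣP(Q1 2021)·Q(Q2 2021) = 37.32×5 + 3.90×104 + 6.03×47 + 12.58×64 + 202.66×14 = 186.6 + 405.6 + 283.41 + 805.12 + 2837.24 = 4517.97
ΣP(Q1 2021)·Q(Q1 2021) = 37.32×4 + 3.90×111 + 6.03×41 + 12.58×75 + 202.66×12 = 149.28 + 432.9 + 247.23 + 943.5 + 2431.92 = 4204.83
Index = 4517.97 / 4204.83 × 100 = 107.4472

107.45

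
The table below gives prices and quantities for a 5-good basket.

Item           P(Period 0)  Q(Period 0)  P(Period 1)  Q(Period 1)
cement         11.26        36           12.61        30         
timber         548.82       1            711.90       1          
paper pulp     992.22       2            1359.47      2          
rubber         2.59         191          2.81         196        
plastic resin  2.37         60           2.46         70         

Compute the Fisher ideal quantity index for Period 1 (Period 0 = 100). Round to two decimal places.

99.16

Laspeyres component (base-period weights):
ΣP(Period 0)Q(Period 1) = 11.26×30 + 548.82×1 + 992.22×2 + 2.59×196 + 2.37×70 = 337.8 + 548.82 + 1984.44 + 507.64 + 165.9 = 3544.6
ΣP(Period 0)Q(Period 0) = 11.26×36 + 548.82×1 + 992.22×2 + 2.59×191 + 2.37×60 = 405.36 + 548.82 + 1984.44 + 494.69 + 142.2 = 3575.51
L = 3544.6 / 3575.51 × 100 = 99.1355
Paasche component (current-period weights):
ΣP(Period 1)Q(Period 1) = 12.61×30 + 711.90×1 + 1359.47×2 + 2.81×196 + 2.46×70 = 378.3 + 711.9 + 2718.94 + 550.76 + 172.2 = 4532.1
ΣP(Period 1)Q(Period 0) = 12.61×36 + 711.90×1 + 1359.47×2 + 2.81×191 + 2.46×60 = 453.96 + 711.9 + 2718.94 + 536.71 + 147.6 = 4569.11
P = 4532.1 / 4569.11 × 100 = 99.1900
Fisher = √(L × P) = √(99.1355 × 99.1900) = 99.1627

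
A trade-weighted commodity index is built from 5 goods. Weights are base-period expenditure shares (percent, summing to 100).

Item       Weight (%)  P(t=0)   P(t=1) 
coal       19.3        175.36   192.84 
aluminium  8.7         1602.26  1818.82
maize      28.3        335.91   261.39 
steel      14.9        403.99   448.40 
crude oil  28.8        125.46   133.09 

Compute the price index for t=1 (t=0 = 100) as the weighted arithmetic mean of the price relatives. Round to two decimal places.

coal: 19.3 × (192.84/175.36) = 19.3 × 1.099681 = 21.2238
aluminium: 8.7 × (1818.82/1602.26) = 8.7 × 1.135159 = 9.8759
maize: 28.3 × (261.39/335.91) = 28.3 × 0.778155 = 22.0218
steel: 14.9 × (448.40/403.99) = 14.9 × 1.109928 = 16.5379
crude oil: 28.8 × (133.09/125.46) = 28.8 × 1.060816 = 30.5515
Index = Σ wᵢ·(p₁ᵢ/p₀ᵢ) = 21.2238 + 9.8759 + 22.0218 + 16.5379 + 30.5515 = 100.2109

100.21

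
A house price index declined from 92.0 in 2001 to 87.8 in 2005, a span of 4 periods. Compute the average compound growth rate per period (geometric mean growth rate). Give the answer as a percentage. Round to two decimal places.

-1.16%

Growth factor = (87.8/92.0)^(1/4) = (0.954348)^(1/4) = 0.988386
Growth rate = 0.988386 − 1 = -0.011614 = -1.1614%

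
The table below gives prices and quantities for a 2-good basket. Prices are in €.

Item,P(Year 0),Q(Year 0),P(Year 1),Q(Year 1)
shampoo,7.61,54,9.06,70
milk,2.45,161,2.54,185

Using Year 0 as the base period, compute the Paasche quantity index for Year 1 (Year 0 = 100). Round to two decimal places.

Paasche quantity index uses current-period prices as weights.
ΣP(Year 1)·Q(Year 1) = 9.06×70 + 2.54×185 = 634.2 + 469.9 = 1104.1
ΣP(Year 1)·Q(Year 0) = 9.06×54 + 2.54×161 = 489.24 + 408.94 = 898.18
Index = 1104.1 / 898.18 × 100 = 122.9264

122.93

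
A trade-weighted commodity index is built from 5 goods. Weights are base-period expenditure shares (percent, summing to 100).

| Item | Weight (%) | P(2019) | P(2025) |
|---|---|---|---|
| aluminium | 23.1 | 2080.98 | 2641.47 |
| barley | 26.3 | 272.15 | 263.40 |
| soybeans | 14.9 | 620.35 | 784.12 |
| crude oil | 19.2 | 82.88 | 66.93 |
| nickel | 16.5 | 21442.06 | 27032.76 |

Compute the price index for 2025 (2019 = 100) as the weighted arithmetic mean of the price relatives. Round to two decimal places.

109.92

aluminium: 23.1 × (2641.47/2080.98) = 23.1 × 1.269339 = 29.3217
barley: 26.3 × (263.40/272.15) = 26.3 × 0.967849 = 25.4544
soybeans: 14.9 × (784.12/620.35) = 14.9 × 1.263996 = 18.8335
crude oil: 19.2 × (66.93/82.88) = 19.2 × 0.807553 = 15.5050
nickel: 16.5 × (27032.76/21442.06) = 16.5 × 1.260735 = 20.8021
Index = Σ wᵢ·(p₁ᵢ/p₀ᵢ) = 29.3217 + 25.4544 + 18.8335 + 15.5050 + 20.8021 = 109.9169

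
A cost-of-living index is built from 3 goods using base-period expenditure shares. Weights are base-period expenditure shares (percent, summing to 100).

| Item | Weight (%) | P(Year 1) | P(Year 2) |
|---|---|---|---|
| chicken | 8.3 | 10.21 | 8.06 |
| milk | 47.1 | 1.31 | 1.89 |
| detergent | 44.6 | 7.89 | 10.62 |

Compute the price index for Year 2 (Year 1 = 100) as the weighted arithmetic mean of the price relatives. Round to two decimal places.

chicken: 8.3 × (8.06/10.21) = 8.3 × 0.789422 = 6.5522
milk: 47.1 × (1.89/1.31) = 47.1 × 1.442748 = 67.9534
detergent: 44.6 × (10.62/7.89) = 44.6 × 1.346008 = 60.0319
Index = Σ wᵢ·(p₁ᵢ/p₀ᵢ) = 6.5522 + 67.9534 + 60.0319 = 134.5376

134.54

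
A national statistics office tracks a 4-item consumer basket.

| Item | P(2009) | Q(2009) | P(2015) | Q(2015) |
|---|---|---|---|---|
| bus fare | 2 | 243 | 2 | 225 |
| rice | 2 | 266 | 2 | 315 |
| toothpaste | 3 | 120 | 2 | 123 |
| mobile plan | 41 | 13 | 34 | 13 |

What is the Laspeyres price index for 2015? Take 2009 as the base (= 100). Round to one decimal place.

89.0

Laspeyres price index uses base-period quantities as weights.
ΣP(2015)·Q(2009) = 2×243 + 2×266 + 2×120 + 34×13 = 486 + 532 + 240 + 442 = 1700
ΣP(2009)·Q(2009) = 2×243 + 2×266 + 3×120 + 41×13 = 486 + 532 + 360 + 533 = 1911
Index = 1700 / 1911 × 100 = 88.9587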